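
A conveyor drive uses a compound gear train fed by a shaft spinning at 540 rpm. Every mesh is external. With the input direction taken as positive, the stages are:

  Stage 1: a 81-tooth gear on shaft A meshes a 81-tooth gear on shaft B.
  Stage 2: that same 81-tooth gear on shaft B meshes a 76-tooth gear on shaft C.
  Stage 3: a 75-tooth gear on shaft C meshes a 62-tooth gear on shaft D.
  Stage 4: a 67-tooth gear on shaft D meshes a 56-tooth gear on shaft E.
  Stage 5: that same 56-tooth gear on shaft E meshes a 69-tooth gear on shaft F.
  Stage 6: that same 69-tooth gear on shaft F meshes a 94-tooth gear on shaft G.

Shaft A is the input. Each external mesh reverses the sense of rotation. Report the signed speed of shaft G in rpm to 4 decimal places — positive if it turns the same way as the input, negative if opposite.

Stage 1 [81T→81T]: ω = 540.0000×81/81 = 540.0000 rpm, dir flips to −; running = −540.0000
Stage 2 [81T→76T]: ω = 540.0000×81/76 = 575.5263 rpm, dir flips to +; running = +575.5263
Stage 3 [75T→62T]: ω = 575.5263×75/62 = 696.2012 rpm, dir flips to −; running = −696.2012
Stage 4 [67T→56T]: ω = 696.2012×67/56 = 832.9550 rpm, dir flips to +; running = +832.9550
Stage 5 [56T→69T]: ω = 832.9550×56/69 = 676.0214 rpm, dir flips to −; running = −676.0214
Stage 6 [69T→94T]: ω = 676.0214×69/94 = 496.2285 rpm, dir flips to +; running = +496.2285

+496.2285 rpm (same as input, |ω| = 496.2285 rpm)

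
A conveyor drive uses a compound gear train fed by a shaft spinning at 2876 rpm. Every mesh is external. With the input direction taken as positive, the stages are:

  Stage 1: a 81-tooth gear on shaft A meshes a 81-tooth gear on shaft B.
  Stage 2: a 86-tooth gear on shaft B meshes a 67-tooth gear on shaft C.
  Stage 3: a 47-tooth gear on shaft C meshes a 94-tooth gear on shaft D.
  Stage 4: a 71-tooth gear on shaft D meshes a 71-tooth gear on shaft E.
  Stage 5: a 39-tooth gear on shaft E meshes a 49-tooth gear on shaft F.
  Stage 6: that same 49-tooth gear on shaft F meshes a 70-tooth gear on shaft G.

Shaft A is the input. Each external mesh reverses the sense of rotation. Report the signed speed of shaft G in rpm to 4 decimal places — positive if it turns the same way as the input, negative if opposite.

+1028.3693 rpm (same as input, |ω| = 1028.3693 rpm)

Stage 1 [81T→81T]: ω = 2876.0000×81/81 = 2876.0000 rpm, dir flips to −; running = −2876.0000
Stage 2 [86T→67T]: ω = 2876.0000×86/67 = 3691.5821 rpm, dir flips to +; running = +3691.5821
Stage 3 [47T→94T]: ω = 3691.5821×47/94 = 1845.7910 rpm, dir flips to −; running = −1845.7910
Stage 4 [71T→71T]: ω = 1845.7910×71/71 = 1845.7910 rpm, dir flips to +; running = +1845.7910
Stage 5 [39T→49T]: ω = 1845.7910×39/49 = 1469.0990 rpm, dir flips to −; running = −1469.0990
Stage 6 [49T→70T]: ω = 1469.0990×49/70 = 1028.3693 rpm, dir flips to +; running = +1028.3693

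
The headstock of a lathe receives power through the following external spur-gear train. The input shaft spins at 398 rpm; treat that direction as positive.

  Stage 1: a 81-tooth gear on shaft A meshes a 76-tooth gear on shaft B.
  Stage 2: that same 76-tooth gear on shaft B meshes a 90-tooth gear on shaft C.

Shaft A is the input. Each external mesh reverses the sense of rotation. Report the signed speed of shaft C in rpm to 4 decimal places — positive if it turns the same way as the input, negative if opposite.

+358.2000 rpm (same as input, |ω| = 358.2000 rpm)

Stage 1 [81T→76T]: ω = 398.0000×81/76 = 424.1842 rpm, dir flips to −; running = −424.1842
Stage 2 [76T→90T]: ω = 424.1842×76/90 = 358.2000 rpm, dir flips to +; running = +358.2000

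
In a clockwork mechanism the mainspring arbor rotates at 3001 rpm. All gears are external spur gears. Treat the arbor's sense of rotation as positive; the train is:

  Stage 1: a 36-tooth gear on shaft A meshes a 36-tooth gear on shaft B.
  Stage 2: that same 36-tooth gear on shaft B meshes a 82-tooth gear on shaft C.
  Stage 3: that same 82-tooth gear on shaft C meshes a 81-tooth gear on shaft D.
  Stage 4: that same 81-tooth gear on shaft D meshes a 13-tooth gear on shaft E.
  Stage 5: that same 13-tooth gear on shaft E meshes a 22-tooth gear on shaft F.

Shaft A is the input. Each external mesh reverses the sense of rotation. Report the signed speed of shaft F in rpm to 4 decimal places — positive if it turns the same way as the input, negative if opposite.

-4910.7273 rpm (opposite to input, |ω| = 4910.7273 rpm)

Stage 1 [36T→36T]: ω = 3001.0000×36/36 = 3001.0000 rpm, dir flips to −; running = −3001.0000
Stage 2 [36T→82T]: ω = 3001.0000×36/82 = 1317.5122 rpm, dir flips to +; running = +1317.5122
Stage 3 [82T→81T]: ω = 1317.5122×82/81 = 1333.7778 rpm, dir flips to −; running = −1333.7778
Stage 4 [81T→13T]: ω = 1333.7778×81/13 = 8310.4615 rpm, dir flips to +; running = +8310.4615
Stage 5 [13T→22T]: ω = 8310.4615×13/22 = 4910.7273 rpm, dir flips to −; running = −4910.7273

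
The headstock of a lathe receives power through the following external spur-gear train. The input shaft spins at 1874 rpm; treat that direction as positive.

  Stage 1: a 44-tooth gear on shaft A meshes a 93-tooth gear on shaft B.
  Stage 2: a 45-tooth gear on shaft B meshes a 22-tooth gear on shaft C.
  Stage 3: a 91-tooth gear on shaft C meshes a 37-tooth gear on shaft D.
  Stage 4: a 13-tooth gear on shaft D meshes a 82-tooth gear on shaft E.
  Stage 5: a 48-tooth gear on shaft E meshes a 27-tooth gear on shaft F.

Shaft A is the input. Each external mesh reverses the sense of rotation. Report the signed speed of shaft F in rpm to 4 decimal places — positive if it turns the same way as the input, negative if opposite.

Stage 1 [44T→93T]: ω = 1874.0000×44/93 = 886.6237 rpm, dir flips to −; running = −886.6237
Stage 2 [45T→22T]: ω = 886.6237×45/22 = 1813.5484 rpm, dir flips to +; running = +1813.5484
Stage 3 [91T→37T]: ω = 1813.5484×91/37 = 4460.3487 rpm, dir flips to −; running = −4460.3487
Stage 4 [13T→82T]: ω = 4460.3487×13/82 = 707.1285 rpm, dir flips to +; running = +707.1285
Stage 5 [48T→27T]: ω = 707.1285×48/27 = 1257.1173 rpm, dir flips to −; running = −1257.1173

-1257.1173 rpm (opposite to input, |ω| = 1257.1173 rpm)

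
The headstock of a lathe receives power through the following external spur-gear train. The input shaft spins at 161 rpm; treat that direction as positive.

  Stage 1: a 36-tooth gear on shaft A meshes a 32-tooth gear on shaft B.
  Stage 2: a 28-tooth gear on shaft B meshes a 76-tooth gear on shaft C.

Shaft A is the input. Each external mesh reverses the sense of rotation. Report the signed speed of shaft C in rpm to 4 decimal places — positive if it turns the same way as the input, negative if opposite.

Stage 1 [36T→32T]: ω = 161.0000×36/32 = 181.1250 rpm, dir flips to −; running = −181.1250
Stage 2 [28T→76T]: ω = 181.1250×28/76 = 66.7303 rpm, dir flips to +; running = +66.7303

+66.7303 rpm (same as input, |ω| = 66.7303 rpm)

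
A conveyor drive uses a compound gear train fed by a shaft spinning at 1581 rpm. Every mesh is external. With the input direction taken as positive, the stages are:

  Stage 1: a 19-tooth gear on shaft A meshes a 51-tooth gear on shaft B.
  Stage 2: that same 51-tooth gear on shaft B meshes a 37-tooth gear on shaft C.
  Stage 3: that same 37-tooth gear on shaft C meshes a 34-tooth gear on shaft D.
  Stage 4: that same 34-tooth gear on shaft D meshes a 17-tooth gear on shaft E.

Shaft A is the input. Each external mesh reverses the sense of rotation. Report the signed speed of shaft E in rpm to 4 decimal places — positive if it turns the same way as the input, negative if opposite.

+1767.0000 rpm (same as input, |ω| = 1767.0000 rpm)

Stage 1 [19T→51T]: ω = 1581.0000×19/51 = 589.0000 rpm, dir flips to −; running = −589.0000
Stage 2 [51T→37T]: ω = 589.0000×51/37 = 811.8649 rpm, dir flips to +; running = +811.8649
Stage 3 [37T→34T]: ω = 811.8649×37/34 = 883.5000 rpm, dir flips to −; running = −883.5000
Stage 4 [34T→17T]: ω = 883.5000×34/17 = 1767.0000 rpm, dir flips to +; running = +1767.0000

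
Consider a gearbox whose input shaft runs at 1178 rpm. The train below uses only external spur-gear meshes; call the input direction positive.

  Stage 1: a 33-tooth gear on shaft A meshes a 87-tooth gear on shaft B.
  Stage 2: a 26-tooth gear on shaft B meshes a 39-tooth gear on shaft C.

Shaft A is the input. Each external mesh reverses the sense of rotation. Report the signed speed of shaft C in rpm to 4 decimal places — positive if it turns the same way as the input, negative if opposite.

Stage 1 [33T→87T]: ω = 1178.0000×33/87 = 446.8276 rpm, dir flips to −; running = −446.8276
Stage 2 [26T→39T]: ω = 446.8276×26/39 = 297.8851 rpm, dir flips to +; running = +297.8851

+297.8851 rpm (same as input, |ω| = 297.8851 rpm)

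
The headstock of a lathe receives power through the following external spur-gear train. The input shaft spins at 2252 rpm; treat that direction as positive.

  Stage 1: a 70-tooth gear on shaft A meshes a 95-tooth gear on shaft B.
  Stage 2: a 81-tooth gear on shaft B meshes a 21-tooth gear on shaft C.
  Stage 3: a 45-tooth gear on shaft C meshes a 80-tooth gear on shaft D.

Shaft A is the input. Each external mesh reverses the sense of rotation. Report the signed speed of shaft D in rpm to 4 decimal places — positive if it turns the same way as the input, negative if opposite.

Stage 1 [70T→95T]: ω = 2252.0000×70/95 = 1659.3684 rpm, dir flips to −; running = −1659.3684
Stage 2 [81T→21T]: ω = 1659.3684×81/21 = 6400.4211 rpm, dir flips to +; running = +6400.4211
Stage 3 [45T→80T]: ω = 6400.4211×45/80 = 3600.2368 rpm, dir flips to −; running = −3600.2368

-3600.2368 rpm (opposite to input, |ω| = 3600.2368 rpm)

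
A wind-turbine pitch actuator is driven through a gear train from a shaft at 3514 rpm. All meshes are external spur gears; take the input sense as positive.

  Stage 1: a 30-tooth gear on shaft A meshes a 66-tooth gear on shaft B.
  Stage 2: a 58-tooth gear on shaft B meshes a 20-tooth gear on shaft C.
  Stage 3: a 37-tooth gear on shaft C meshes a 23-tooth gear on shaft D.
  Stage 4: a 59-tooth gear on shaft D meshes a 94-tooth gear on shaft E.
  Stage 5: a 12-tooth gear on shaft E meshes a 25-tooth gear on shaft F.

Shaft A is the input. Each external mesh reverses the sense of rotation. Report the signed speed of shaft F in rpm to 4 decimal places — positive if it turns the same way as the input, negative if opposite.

-2245.0001 rpm (opposite to input, |ω| = 2245.0001 rpm)

Stage 1 [30T→66T]: ω = 3514.0000×30/66 = 1597.2727 rpm, dir flips to −; running = −1597.2727
Stage 2 [58T→20T]: ω = 1597.2727×58/20 = 4632.0909 rpm, dir flips to +; running = +4632.0909
Stage 3 [37T→23T]: ω = 4632.0909×37/23 = 7451.6245 rpm, dir flips to −; running = −7451.6245
Stage 4 [59T→94T]: ω = 7451.6245×59/94 = 4677.0835 rpm, dir flips to +; running = +4677.0835
Stage 5 [12T→25T]: ω = 4677.0835×12/25 = 2245.0001 rpm, dir flips to −; running = −2245.0001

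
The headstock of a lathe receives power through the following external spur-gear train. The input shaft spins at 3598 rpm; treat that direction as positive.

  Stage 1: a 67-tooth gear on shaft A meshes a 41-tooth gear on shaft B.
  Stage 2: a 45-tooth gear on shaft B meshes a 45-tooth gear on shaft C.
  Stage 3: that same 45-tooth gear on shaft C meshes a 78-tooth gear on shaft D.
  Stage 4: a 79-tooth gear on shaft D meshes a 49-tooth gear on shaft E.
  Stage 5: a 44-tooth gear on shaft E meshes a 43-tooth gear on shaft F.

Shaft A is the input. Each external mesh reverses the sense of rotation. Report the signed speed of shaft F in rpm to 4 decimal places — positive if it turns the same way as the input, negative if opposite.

-5596.0972 rpm (opposite to input, |ω| = 5596.0972 rpm)

Stage 1 [67T→41T]: ω = 3598.0000×67/41 = 5879.6585 rpm, dir flips to −; running = −5879.6585
Stage 2 [45T→45T]: ω = 5879.6585×45/45 = 5879.6585 rpm, dir flips to +; running = +5879.6585
Stage 3 [45T→78T]: ω = 5879.6585×45/78 = 3392.1107 rpm, dir flips to −; running = −3392.1107
Stage 4 [79T→49T]: ω = 3392.1107×79/49 = 5468.9132 rpm, dir flips to +; running = +5468.9132
Stage 5 [44T→43T]: ω = 5468.9132×44/43 = 5596.0972 rpm, dir flips to −; running = −5596.0972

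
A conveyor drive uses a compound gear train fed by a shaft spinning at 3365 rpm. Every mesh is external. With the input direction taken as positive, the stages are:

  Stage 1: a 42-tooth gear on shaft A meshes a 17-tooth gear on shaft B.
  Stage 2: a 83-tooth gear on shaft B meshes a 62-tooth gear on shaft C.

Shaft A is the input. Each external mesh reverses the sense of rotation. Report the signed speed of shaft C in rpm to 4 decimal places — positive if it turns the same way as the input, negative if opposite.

+11129.4023 rpm (same as input, |ω| = 11129.4023 rpm)

Stage 1 [42T→17T]: ω = 3365.0000×42/17 = 8313.5294 rpm, dir flips to −; running = −8313.5294
Stage 2 [83T→62T]: ω = 8313.5294×83/62 = 11129.4023 rpm, dir flips to +; running = +11129.4023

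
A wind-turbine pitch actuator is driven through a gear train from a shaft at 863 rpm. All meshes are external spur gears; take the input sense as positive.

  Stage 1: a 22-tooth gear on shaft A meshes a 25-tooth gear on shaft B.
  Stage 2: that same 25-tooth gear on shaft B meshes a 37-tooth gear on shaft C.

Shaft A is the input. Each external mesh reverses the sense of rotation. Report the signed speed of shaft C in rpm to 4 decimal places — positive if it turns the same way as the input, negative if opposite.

+513.1351 rpm (same as input, |ω| = 513.1351 rpm)

Stage 1 [22T→25T]: ω = 863.0000×22/25 = 759.4400 rpm, dir flips to −; running = −759.4400
Stage 2 [25T→37T]: ω = 759.4400×25/37 = 513.1351 rpm, dir flips to +; running = +513.1351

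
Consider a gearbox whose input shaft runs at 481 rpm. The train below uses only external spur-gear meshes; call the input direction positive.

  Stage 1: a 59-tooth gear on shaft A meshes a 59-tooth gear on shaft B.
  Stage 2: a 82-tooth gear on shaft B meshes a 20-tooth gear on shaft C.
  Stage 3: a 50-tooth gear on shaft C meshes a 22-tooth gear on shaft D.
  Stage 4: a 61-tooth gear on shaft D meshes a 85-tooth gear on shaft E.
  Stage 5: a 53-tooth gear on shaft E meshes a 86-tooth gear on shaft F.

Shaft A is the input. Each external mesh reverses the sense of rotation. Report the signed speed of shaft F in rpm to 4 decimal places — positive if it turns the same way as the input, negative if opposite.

-1982.2781 rpm (opposite to input, |ω| = 1982.2781 rpm)

Stage 1 [59T→59T]: ω = 481.0000×59/59 = 481.0000 rpm, dir flips to −; running = −481.0000
Stage 2 [82T→20T]: ω = 481.0000×82/20 = 1972.1000 rpm, dir flips to +; running = +1972.1000
Stage 3 [50T→22T]: ω = 1972.1000×50/22 = 4482.0455 rpm, dir flips to −; running = −4482.0455
Stage 4 [61T→85T]: ω = 4482.0455×61/85 = 3216.5267 rpm, dir flips to +; running = +3216.5267
Stage 5 [53T→86T]: ω = 3216.5267×53/86 = 1982.2781 rpm, dir flips to −; running = −1982.2781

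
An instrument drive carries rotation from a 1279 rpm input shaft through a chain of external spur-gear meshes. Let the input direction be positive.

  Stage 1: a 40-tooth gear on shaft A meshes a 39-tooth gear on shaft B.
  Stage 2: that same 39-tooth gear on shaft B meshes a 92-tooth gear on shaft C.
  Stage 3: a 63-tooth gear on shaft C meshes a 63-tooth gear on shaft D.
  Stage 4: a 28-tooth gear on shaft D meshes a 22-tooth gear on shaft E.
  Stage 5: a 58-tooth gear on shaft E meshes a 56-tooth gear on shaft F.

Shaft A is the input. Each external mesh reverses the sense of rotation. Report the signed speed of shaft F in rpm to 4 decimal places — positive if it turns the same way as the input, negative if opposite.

Stage 1 [40T→39T]: ω = 1279.0000×40/39 = 1311.7949 rpm, dir flips to −; running = −1311.7949
Stage 2 [39T→92T]: ω = 1311.7949×39/92 = 556.0870 rpm, dir flips to +; running = +556.0870
Stage 3 [63T→63T]: ω = 556.0870×63/63 = 556.0870 rpm, dir flips to −; running = −556.0870
Stage 4 [28T→22T]: ω = 556.0870×28/22 = 707.7470 rpm, dir flips to +; running = +707.7470
Stage 5 [58T→56T]: ω = 707.7470×58/56 = 733.0237 rpm, dir flips to −; running = −733.0237

-733.0237 rpm (opposite to input, |ω| = 733.0237 rpm)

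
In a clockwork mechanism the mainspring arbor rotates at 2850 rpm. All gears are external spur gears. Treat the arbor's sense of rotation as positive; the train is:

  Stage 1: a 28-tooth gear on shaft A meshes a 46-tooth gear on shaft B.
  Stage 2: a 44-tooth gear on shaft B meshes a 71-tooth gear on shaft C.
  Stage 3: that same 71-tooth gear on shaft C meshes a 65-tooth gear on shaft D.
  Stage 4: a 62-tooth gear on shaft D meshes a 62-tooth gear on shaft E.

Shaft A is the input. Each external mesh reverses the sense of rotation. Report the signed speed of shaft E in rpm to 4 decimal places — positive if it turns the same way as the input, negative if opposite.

Stage 1 [28T→46T]: ω = 2850.0000×28/46 = 1734.7826 rpm, dir flips to −; running = −1734.7826
Stage 2 [44T→71T]: ω = 1734.7826×44/71 = 1075.0765 rpm, dir flips to +; running = +1075.0765
Stage 3 [71T→65T]: ω = 1075.0765×71/65 = 1174.3144 rpm, dir flips to −; running = −1174.3144
Stage 4 [62T→62T]: ω = 1174.3144×62/62 = 1174.3144 rpm, dir flips to +; running = +1174.3144

+1174.3144 rpm (same as input, |ω| = 1174.3144 rpm)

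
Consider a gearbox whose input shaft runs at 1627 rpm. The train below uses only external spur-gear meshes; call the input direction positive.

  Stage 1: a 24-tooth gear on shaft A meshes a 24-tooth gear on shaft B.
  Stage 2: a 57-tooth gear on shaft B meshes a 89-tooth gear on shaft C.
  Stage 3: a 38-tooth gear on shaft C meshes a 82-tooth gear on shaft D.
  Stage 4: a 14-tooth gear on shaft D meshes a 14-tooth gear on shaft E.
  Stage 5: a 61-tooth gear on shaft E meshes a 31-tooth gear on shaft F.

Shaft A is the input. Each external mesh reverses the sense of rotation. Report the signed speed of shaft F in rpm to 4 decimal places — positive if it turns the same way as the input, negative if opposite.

-950.1896 rpm (opposite to input, |ω| = 950.1896 rpm)

Stage 1 [24T→24T]: ω = 1627.0000×24/24 = 1627.0000 rpm, dir flips to −; running = −1627.0000
Stage 2 [57T→89T]: ω = 1627.0000×57/89 = 1042.0112 rpm, dir flips to +; running = +1042.0112
Stage 3 [38T→82T]: ω = 1042.0112×38/82 = 482.8833 rpm, dir flips to −; running = −482.8833
Stage 4 [14T→14T]: ω = 482.8833×14/14 = 482.8833 rpm, dir flips to +; running = +482.8833
Stage 5 [61T→31T]: ω = 482.8833×61/31 = 950.1896 rpm, dir flips to −; running = −950.1896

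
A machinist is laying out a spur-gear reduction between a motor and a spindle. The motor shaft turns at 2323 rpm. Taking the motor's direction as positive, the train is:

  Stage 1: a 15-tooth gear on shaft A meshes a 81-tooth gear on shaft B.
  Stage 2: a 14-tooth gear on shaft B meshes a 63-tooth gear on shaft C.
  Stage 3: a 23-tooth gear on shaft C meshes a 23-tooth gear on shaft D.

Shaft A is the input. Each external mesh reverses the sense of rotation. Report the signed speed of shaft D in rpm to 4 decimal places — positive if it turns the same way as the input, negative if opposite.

Stage 1 [15T→81T]: ω = 2323.0000×15/81 = 430.1852 rpm, dir flips to −; running = −430.1852
Stage 2 [14T→63T]: ω = 430.1852×14/63 = 95.5967 rpm, dir flips to +; running = +95.5967
Stage 3 [23T→23T]: ω = 95.5967×23/23 = 95.5967 rpm, dir flips to −; running = −95.5967

-95.5967 rpm (opposite to input, |ω| = 95.5967 rpm)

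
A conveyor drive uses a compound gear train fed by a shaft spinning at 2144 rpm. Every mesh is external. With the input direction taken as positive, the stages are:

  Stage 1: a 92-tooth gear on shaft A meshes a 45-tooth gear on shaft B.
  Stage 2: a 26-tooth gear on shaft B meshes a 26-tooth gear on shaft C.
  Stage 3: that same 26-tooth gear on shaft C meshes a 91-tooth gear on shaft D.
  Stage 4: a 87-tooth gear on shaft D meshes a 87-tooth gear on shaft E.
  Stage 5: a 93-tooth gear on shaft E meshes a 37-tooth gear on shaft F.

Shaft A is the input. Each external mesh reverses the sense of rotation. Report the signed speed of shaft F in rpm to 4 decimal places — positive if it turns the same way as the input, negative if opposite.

Stage 1 [92T→45T]: ω = 2144.0000×92/45 = 4383.2889 rpm, dir flips to −; running = −4383.2889
Stage 2 [26T→26T]: ω = 4383.2889×26/26 = 4383.2889 rpm, dir flips to +; running = +4383.2889
Stage 3 [26T→91T]: ω = 4383.2889×26/91 = 1252.3683 rpm, dir flips to −; running = −1252.3683
Stage 4 [87T→87T]: ω = 1252.3683×87/87 = 1252.3683 rpm, dir flips to +; running = +1252.3683
Stage 5 [93T→37T]: ω = 1252.3683×93/37 = 3147.8445 rpm, dir flips to −; running = −3147.8445

-3147.8445 rpm (opposite to input, |ω| = 3147.8445 rpm)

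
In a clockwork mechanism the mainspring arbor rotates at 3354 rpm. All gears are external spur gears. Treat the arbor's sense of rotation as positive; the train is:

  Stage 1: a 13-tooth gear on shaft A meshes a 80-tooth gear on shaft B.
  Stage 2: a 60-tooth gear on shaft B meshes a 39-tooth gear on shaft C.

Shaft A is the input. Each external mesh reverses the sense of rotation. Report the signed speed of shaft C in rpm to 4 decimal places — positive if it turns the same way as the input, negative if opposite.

Stage 1 [13T→80T]: ω = 3354.0000×13/80 = 545.0250 rpm, dir flips to −; running = −545.0250
Stage 2 [60T→39T]: ω = 545.0250×60/39 = 838.5000 rpm, dir flips to +; running = +838.5000

+838.5000 rpm (same as input, |ω| = 838.5000 rpm)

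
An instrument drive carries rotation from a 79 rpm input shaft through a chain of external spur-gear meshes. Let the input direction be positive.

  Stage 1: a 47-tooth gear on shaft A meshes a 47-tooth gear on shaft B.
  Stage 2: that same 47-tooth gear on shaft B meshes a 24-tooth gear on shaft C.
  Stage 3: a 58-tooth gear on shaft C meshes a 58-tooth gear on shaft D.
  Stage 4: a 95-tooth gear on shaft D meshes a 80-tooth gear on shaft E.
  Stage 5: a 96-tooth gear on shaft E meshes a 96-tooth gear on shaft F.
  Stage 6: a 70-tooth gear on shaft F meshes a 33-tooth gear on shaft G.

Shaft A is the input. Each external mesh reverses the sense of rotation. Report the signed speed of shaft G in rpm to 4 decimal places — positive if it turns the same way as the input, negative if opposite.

+389.7009 rpm (same as input, |ω| = 389.7009 rpm)

Stage 1 [47T→47T]: ω = 79.0000×47/47 = 79.0000 rpm, dir flips to −; running = −79.0000
Stage 2 [47T→24T]: ω = 79.0000×47/24 = 154.7083 rpm, dir flips to +; running = +154.7083
Stage 3 [58T→58T]: ω = 154.7083×58/58 = 154.7083 rpm, dir flips to −; running = −154.7083
Stage 4 [95T→80T]: ω = 154.7083×95/80 = 183.7161 rpm, dir flips to +; running = +183.7161
Stage 5 [96T→96T]: ω = 183.7161×96/96 = 183.7161 rpm, dir flips to −; running = −183.7161
Stage 6 [70T→33T]: ω = 183.7161×70/33 = 389.7009 rpm, dir flips to +; running = +389.7009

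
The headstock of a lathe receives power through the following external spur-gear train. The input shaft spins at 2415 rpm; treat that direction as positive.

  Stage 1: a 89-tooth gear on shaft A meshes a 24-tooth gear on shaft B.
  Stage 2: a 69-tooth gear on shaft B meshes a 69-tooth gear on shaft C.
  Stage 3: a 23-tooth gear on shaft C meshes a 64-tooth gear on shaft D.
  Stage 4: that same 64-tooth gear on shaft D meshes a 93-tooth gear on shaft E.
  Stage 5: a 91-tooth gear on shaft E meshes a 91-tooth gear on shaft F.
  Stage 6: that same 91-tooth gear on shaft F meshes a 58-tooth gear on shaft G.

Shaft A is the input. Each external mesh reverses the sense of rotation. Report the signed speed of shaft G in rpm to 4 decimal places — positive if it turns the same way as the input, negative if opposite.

Stage 1 [89T→24T]: ω = 2415.0000×89/24 = 8955.6250 rpm, dir flips to −; running = −8955.6250
Stage 2 [69T→69T]: ω = 8955.6250×69/69 = 8955.6250 rpm, dir flips to +; running = +8955.6250
Stage 3 [23T→64T]: ω = 8955.6250×23/64 = 3218.4277 rpm, dir flips to −; running = −3218.4277
Stage 4 [64T→93T]: ω = 3218.4277×64/93 = 2214.8320 rpm, dir flips to +; running = +2214.8320
Stage 5 [91T→91T]: ω = 2214.8320×91/91 = 2214.8320 rpm, dir flips to −; running = −2214.8320
Stage 6 [91T→58T]: ω = 2214.8320×91/58 = 3474.9950 rpm, dir flips to +; running = +3474.9950

+3474.9950 rpm (same as input, |ω| = 3474.9950 rpm)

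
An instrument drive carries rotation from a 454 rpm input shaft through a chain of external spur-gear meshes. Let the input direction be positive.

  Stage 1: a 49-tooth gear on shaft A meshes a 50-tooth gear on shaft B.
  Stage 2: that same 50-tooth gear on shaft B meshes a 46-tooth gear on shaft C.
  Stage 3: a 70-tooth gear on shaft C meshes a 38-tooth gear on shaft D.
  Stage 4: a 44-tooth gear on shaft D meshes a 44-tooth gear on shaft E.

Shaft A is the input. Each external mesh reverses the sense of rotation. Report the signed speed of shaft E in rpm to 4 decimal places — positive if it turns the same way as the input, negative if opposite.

Stage 1 [49T→50T]: ω = 454.0000×49/50 = 444.9200 rpm, dir flips to −; running = −444.9200
Stage 2 [50T→46T]: ω = 444.9200×50/46 = 483.6087 rpm, dir flips to +; running = +483.6087
Stage 3 [70T→38T]: ω = 483.6087×70/38 = 890.8581 rpm, dir flips to −; running = −890.8581
Stage 4 [44T→44T]: ω = 890.8581×44/44 = 890.8581 rpm, dir flips to +; running = +890.8581

+890.8581 rpm (same as input, |ω| = 890.8581 rpm)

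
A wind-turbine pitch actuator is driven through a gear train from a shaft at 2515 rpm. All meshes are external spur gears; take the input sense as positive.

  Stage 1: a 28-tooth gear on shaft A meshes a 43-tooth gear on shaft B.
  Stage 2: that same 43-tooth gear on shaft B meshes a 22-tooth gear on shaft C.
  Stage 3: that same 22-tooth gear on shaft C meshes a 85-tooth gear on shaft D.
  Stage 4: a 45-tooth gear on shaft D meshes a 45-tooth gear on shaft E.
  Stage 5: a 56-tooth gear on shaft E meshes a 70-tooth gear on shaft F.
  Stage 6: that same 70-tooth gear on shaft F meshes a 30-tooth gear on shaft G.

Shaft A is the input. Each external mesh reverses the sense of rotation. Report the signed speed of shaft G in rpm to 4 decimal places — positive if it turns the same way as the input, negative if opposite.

+1546.4784 rpm (same as input, |ω| = 1546.4784 rpm)

Stage 1 [28T→43T]: ω = 2515.0000×28/43 = 1637.6744 rpm, dir flips to −; running = −1637.6744
Stage 2 [43T→22T]: ω = 1637.6744×43/22 = 3200.9091 rpm, dir flips to +; running = +3200.9091
Stage 3 [22T→85T]: ω = 3200.9091×22/85 = 828.4706 rpm, dir flips to −; running = −828.4706
Stage 4 [45T→45T]: ω = 828.4706×45/45 = 828.4706 rpm, dir flips to +; running = +828.4706
Stage 5 [56T→70T]: ω = 828.4706×56/70 = 662.7765 rpm, dir flips to −; running = −662.7765
Stage 6 [70T→30T]: ω = 662.7765×70/30 = 1546.4784 rpm, dir flips to +; running = +1546.4784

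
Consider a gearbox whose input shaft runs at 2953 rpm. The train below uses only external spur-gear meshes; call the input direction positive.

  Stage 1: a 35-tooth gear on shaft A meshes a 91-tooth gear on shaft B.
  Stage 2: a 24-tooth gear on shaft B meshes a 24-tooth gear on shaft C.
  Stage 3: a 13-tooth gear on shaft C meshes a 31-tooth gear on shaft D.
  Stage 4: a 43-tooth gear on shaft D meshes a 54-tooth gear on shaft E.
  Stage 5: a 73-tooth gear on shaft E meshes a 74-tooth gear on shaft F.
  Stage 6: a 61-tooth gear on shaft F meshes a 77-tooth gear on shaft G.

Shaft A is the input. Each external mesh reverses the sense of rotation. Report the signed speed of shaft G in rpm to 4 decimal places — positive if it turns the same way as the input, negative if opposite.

+296.3990 rpm (same as input, |ω| = 296.3990 rpm)

Stage 1 [35T→91T]: ω = 2953.0000×35/91 = 1135.7692 rpm, dir flips to −; running = −1135.7692
Stage 2 [24T→24T]: ω = 1135.7692×24/24 = 1135.7692 rpm, dir flips to +; running = +1135.7692
Stage 3 [13T→31T]: ω = 1135.7692×13/31 = 476.2903 rpm, dir flips to −; running = −476.2903
Stage 4 [43T→54T]: ω = 476.2903×43/54 = 379.2682 rpm, dir flips to +; running = +379.2682
Stage 5 [73T→74T]: ω = 379.2682×73/74 = 374.1430 rpm, dir flips to −; running = −374.1430
Stage 6 [61T→77T]: ω = 374.1430×61/77 = 296.3990 rpm, dir flips to +; running = +296.3990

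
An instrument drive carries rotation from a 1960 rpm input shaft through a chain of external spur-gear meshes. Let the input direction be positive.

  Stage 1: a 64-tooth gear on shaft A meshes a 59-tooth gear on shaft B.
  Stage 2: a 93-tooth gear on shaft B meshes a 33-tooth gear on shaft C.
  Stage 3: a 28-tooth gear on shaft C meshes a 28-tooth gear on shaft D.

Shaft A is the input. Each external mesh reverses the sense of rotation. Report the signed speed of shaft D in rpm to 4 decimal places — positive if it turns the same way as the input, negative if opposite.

-5991.7411 rpm (opposite to input, |ω| = 5991.7411 rpm)

Stage 1 [64T→59T]: ω = 1960.0000×64/59 = 2126.1017 rpm, dir flips to −; running = −2126.1017
Stage 2 [93T→33T]: ω = 2126.1017×93/33 = 5991.7411 rpm, dir flips to +; running = +5991.7411
Stage 3 [28T→28T]: ω = 5991.7411×28/28 = 5991.7411 rpm, dir flips to −; running = −5991.7411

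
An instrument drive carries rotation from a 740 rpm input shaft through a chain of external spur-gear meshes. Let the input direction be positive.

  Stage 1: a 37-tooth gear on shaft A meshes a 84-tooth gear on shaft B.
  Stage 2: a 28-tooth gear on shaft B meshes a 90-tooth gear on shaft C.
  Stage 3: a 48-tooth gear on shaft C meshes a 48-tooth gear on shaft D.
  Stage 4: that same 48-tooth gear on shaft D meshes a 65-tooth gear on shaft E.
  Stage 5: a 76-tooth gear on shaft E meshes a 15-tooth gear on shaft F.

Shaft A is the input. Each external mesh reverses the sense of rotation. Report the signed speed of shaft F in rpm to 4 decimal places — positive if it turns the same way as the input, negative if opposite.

Stage 1 [37T→84T]: ω = 740.0000×37/84 = 325.9524 rpm, dir flips to −; running = −325.9524
Stage 2 [28T→90T]: ω = 325.9524×28/90 = 101.4074 rpm, dir flips to +; running = +101.4074
Stage 3 [48T→48T]: ω = 101.4074×48/48 = 101.4074 rpm, dir flips to −; running = −101.4074
Stage 4 [48T→65T]: ω = 101.4074×48/65 = 74.8855 rpm, dir flips to +; running = +74.8855
Stage 5 [76T→15T]: ω = 74.8855×76/15 = 379.4197 rpm, dir flips to −; running = −379.4197

-379.4197 rpm (opposite to input, |ω| = 379.4197 rpm)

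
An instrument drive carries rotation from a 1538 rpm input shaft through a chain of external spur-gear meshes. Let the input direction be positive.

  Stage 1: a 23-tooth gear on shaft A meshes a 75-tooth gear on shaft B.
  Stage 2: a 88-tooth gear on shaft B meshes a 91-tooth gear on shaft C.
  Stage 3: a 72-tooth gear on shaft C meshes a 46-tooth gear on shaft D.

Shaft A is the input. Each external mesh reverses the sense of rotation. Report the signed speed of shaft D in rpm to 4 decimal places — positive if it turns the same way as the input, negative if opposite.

Stage 1 [23T→75T]: ω = 1538.0000×23/75 = 471.6533 rpm, dir flips to −; running = −471.6533
Stage 2 [88T→91T]: ω = 471.6533×88/91 = 456.1043 rpm, dir flips to +; running = +456.1043
Stage 3 [72T→46T]: ω = 456.1043×72/46 = 713.9024 rpm, dir flips to −; running = −713.9024

-713.9024 rpm (opposite to input, |ω| = 713.9024 rpm)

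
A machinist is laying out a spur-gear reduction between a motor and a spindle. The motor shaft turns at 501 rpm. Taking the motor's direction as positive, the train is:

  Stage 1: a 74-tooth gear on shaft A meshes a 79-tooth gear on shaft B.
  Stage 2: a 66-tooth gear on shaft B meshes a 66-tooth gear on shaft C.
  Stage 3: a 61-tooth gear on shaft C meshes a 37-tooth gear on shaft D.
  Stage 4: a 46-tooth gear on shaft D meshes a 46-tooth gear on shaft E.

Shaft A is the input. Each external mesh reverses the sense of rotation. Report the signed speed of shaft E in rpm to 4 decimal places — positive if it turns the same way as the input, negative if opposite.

Stage 1 [74T→79T]: ω = 501.0000×74/79 = 469.2911 rpm, dir flips to −; running = −469.2911
Stage 2 [66T→66T]: ω = 469.2911×66/66 = 469.2911 rpm, dir flips to +; running = +469.2911
Stage 3 [61T→37T]: ω = 469.2911×61/37 = 773.6962 rpm, dir flips to −; running = −773.6962
Stage 4 [46T→46T]: ω = 773.6962×46/46 = 773.6962 rpm, dir flips to +; running = +773.6962

+773.6962 rpm (same as input, |ω| = 773.6962 rpm)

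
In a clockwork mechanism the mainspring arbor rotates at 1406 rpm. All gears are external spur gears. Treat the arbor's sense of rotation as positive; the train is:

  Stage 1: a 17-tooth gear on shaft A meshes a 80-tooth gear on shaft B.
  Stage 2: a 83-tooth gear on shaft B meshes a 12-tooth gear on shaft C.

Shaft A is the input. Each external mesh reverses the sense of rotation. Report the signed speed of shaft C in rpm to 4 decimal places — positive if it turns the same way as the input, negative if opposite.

Stage 1 [17T→80T]: ω = 1406.0000×17/80 = 298.7750 rpm, dir flips to −; running = −298.7750
Stage 2 [83T→12T]: ω = 298.7750×83/12 = 2066.5271 rpm, dir flips to +; running = +2066.5271

+2066.5271 rpm (same as input, |ω| = 2066.5271 rpm)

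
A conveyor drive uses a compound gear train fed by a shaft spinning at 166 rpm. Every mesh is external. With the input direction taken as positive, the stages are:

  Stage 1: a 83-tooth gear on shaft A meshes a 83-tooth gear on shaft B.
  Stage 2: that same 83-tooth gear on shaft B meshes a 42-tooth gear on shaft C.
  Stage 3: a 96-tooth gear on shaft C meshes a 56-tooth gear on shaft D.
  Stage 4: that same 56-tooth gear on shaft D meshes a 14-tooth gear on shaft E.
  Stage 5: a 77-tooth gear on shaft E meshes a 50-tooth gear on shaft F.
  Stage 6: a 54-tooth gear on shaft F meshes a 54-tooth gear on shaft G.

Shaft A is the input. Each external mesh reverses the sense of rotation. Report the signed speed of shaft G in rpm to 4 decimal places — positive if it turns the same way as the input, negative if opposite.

Stage 1 [83T→83T]: ω = 166.0000×83/83 = 166.0000 rpm, dir flips to −; running = −166.0000
Stage 2 [83T→42T]: ω = 166.0000×83/42 = 328.0476 rpm, dir flips to +; running = +328.0476
Stage 3 [96T→56T]: ω = 328.0476×96/56 = 562.3673 rpm, dir flips to −; running = −562.3673
Stage 4 [56T→14T]: ω = 562.3673×56/14 = 2249.4694 rpm, dir flips to +; running = +2249.4694
Stage 5 [77T→50T]: ω = 2249.4694×77/50 = 3464.1829 rpm, dir flips to −; running = −3464.1829
Stage 6 [54T→54T]: ω = 3464.1829×54/54 = 3464.1829 rpm, dir flips to +; running = +3464.1829

+3464.1829 rpm (same as input, |ω| = 3464.1829 rpm)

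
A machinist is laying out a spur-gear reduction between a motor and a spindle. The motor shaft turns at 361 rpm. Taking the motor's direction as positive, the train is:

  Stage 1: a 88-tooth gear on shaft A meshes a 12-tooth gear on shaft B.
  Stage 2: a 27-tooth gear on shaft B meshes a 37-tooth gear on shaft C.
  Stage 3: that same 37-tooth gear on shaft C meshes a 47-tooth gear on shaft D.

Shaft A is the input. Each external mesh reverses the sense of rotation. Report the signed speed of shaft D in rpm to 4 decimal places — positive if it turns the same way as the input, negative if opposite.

-1520.8085 rpm (opposite to input, |ω| = 1520.8085 rpm)

Stage 1 [88T→12T]: ω = 361.0000×88/12 = 2647.3333 rpm, dir flips to −; running = −2647.3333
Stage 2 [27T→37T]: ω = 2647.3333×27/37 = 1931.8378 rpm, dir flips to +; running = +1931.8378
Stage 3 [37T→47T]: ω = 1931.8378×37/47 = 1520.8085 rpm, dir flips to −; running = −1520.8085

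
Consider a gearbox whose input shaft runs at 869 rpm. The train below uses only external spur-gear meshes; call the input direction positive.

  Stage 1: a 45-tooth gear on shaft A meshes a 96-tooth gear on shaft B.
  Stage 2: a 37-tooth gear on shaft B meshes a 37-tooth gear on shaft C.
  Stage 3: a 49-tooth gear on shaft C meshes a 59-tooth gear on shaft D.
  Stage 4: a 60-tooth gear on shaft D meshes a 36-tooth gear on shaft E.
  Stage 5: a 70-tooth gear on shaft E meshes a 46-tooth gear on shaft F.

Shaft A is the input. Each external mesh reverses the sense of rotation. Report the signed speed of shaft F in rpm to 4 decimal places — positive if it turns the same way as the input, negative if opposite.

Stage 1 [45T→96T]: ω = 869.0000×45/96 = 407.3438 rpm, dir flips to −; running = −407.3438
Stage 2 [37T→37T]: ω = 407.3438×37/37 = 407.3438 rpm, dir flips to +; running = +407.3438
Stage 3 [49T→59T]: ω = 407.3438×49/59 = 338.3024 rpm, dir flips to −; running = −338.3024
Stage 4 [60T→36T]: ω = 338.3024×60/36 = 563.8374 rpm, dir flips to +; running = +563.8374
Stage 5 [70T→46T]: ω = 563.8374×70/46 = 858.0134 rpm, dir flips to −; running = −858.0134

-858.0134 rpm (opposite to input, |ω| = 858.0134 rpm)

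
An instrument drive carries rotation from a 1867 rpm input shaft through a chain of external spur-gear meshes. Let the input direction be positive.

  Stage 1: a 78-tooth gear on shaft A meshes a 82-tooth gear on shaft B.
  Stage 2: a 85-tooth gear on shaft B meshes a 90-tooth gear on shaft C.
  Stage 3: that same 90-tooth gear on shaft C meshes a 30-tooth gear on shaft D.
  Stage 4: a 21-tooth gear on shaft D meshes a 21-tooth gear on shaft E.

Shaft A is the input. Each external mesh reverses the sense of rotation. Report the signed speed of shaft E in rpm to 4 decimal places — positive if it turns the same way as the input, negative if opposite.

Stage 1 [78T→82T]: ω = 1867.0000×78/82 = 1775.9268 rpm, dir flips to −; running = −1775.9268
Stage 2 [85T→90T]: ω = 1775.9268×85/90 = 1677.2642 rpm, dir flips to +; running = +1677.2642
Stage 3 [90T→30T]: ω = 1677.2642×90/30 = 5031.7927 rpm, dir flips to −; running = −5031.7927
Stage 4 [21T→21T]: ω = 5031.7927×21/21 = 5031.7927 rpm, dir flips to +; running = +5031.7927

+5031.7927 rpm (same as input, |ω| = 5031.7927 rpm)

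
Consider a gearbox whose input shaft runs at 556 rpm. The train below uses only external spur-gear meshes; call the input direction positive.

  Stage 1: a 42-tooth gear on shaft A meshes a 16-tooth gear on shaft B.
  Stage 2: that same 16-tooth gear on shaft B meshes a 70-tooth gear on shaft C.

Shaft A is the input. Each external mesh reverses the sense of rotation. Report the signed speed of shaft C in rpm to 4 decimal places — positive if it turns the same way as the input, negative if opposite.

Stage 1 [42T→16T]: ω = 556.0000×42/16 = 1459.5000 rpm, dir flips to −; running = −1459.5000
Stage 2 [16T→70T]: ω = 1459.5000×16/70 = 333.6000 rpm, dir flips to +; running = +333.6000

+333.6000 rpm (same as input, |ω| = 333.6000 rpm)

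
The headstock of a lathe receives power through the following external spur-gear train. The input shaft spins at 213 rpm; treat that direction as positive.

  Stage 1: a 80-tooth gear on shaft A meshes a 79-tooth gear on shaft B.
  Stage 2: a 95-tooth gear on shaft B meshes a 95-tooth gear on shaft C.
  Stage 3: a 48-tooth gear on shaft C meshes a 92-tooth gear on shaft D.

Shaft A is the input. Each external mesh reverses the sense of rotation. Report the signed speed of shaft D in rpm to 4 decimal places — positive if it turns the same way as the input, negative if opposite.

-112.5371 rpm (opposite to input, |ω| = 112.5371 rpm)

Stage 1 [80T→79T]: ω = 213.0000×80/79 = 215.6962 rpm, dir flips to −; running = −215.6962
Stage 2 [95T→95T]: ω = 215.6962×95/95 = 215.6962 rpm, dir flips to +; running = +215.6962
Stage 3 [48T→92T]: ω = 215.6962×48/92 = 112.5371 rpm, dir flips to −; running = −112.5371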